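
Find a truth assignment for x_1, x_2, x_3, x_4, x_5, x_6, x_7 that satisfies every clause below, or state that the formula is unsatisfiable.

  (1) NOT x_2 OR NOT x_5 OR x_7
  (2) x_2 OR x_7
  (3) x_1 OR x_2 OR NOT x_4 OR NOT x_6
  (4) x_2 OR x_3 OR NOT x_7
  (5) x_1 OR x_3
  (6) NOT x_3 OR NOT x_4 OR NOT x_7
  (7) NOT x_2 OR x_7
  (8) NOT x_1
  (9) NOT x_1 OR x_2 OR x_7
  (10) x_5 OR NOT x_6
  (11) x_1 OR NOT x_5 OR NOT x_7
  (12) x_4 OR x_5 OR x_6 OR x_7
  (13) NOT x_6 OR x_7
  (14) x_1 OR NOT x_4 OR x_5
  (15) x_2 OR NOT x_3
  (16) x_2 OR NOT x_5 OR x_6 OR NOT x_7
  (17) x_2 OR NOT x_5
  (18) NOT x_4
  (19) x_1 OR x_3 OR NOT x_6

x_1=F, x_2=T, x_3=T, x_4=F, x_5=F, x_6=F, x_7=T

Unit clause (NOT x_1) forces x_1 = False.
Unit clause (NOT x_4) forces x_4 = False.
In (x_1 OR x_3) only x_3 is left, so x_3 = True.
In (x_2 OR NOT x_3) only x_2 is left, so x_2 = True.
In (NOT x_2 OR x_7) only x_7 is left, so x_7 = True.
In (x_1 OR NOT x_5 OR NOT x_7) only NOT x_5 is left, so x_5 = False.
In (x_5 OR NOT x_6) only NOT x_6 is left, so x_6 = False.
All clauses satisfied.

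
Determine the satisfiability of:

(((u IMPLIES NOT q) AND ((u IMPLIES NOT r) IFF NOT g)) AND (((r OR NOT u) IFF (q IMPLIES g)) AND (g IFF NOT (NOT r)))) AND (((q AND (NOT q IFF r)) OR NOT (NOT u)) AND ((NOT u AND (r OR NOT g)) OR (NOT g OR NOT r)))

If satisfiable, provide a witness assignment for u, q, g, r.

Unsatisfiable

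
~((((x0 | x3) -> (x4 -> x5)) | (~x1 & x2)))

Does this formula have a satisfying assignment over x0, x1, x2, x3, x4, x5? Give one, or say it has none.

x0 = True, x1 = True, x2 = True, x3 = True, x4 = True, x5 = False

  ~((((x0 | x3) -> (x4 -> x5)) | (~x1 & x2))) = True
    ((x0 | x3) -> (x4 -> x5)) | (~x1 & x2) = False
      (x0 | x3) -> (x4 -> x5) = False
        x0 | x3 = True
        x4 -> x5 = False
      ~x1 & x2 = False
        ~x1 = False
The formula evaluates to True.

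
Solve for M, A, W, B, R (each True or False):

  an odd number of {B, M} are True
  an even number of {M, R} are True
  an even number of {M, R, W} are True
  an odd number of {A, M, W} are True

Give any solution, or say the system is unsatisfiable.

M = False; A = True; W = False; B = True; R = False

{B, M}: 1 true → odd ✓
{M, R}: 0 true → even ✓
{M, R, W}: 0 true → even ✓
{A, M, W}: 1 true → odd ✓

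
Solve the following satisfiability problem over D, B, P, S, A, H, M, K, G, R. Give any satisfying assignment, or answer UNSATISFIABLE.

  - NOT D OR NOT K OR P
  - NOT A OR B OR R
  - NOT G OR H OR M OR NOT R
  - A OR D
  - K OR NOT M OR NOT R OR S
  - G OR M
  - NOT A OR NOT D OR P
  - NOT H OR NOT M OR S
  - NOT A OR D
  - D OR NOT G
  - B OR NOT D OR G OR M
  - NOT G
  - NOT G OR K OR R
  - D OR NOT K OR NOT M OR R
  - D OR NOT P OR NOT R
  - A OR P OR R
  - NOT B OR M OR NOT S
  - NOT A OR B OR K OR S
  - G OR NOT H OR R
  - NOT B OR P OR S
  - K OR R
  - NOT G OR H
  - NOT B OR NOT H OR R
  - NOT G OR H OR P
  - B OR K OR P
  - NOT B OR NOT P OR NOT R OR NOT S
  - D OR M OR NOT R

D: True, B: False, P: True, S: True, A: True, H: False, M: True, K: True, G: False, R: True

Unit clause (NOT G) forces G = False.
In (G OR M) only M is left, so M = True.
Set D = True.
Set B = False.
Set P = True.
Set S = True.
Set A = True.
  then (NOT A OR B OR R) forces R = True.
Set H = False.
Set K = True.
All clauses satisfied.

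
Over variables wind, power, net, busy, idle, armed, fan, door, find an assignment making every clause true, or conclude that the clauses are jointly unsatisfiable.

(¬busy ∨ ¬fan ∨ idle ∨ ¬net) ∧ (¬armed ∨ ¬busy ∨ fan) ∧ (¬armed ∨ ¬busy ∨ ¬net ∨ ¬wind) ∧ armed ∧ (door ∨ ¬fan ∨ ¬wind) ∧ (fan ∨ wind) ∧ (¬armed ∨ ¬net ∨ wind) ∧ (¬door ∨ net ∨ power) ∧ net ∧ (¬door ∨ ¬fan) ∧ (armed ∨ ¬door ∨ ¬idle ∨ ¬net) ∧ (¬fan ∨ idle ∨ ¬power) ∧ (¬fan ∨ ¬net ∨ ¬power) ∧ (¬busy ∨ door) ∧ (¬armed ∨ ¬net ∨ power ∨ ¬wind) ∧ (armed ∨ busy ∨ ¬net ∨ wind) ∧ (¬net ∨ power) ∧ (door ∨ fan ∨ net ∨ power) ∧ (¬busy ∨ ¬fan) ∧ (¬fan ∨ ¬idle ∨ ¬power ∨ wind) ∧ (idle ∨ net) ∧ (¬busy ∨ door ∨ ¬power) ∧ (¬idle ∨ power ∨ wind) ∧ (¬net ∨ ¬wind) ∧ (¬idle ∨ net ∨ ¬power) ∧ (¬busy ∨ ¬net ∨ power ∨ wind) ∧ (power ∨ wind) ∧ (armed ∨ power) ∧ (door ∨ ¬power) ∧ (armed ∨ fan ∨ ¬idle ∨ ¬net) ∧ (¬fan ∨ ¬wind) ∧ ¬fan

Unsatisfiable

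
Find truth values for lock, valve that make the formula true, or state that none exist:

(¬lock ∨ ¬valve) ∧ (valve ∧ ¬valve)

Case valve = True: the conjunct ¬valve is False.
Case valve = False: the conjunct valve is False.
Both cases fail — unsatisfiable.

Unsatisfiable — no assignment works.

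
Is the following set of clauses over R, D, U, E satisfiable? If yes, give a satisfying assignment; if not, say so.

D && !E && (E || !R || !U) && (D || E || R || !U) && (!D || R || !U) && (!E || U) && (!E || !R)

R = True, D = True, U = False, E = False

Unit clause (D) forces D = True.
Unit clause (!E) forces E = False.
Set R = True.
  then (E || !R || !U) forces U = False.
All clauses satisfied.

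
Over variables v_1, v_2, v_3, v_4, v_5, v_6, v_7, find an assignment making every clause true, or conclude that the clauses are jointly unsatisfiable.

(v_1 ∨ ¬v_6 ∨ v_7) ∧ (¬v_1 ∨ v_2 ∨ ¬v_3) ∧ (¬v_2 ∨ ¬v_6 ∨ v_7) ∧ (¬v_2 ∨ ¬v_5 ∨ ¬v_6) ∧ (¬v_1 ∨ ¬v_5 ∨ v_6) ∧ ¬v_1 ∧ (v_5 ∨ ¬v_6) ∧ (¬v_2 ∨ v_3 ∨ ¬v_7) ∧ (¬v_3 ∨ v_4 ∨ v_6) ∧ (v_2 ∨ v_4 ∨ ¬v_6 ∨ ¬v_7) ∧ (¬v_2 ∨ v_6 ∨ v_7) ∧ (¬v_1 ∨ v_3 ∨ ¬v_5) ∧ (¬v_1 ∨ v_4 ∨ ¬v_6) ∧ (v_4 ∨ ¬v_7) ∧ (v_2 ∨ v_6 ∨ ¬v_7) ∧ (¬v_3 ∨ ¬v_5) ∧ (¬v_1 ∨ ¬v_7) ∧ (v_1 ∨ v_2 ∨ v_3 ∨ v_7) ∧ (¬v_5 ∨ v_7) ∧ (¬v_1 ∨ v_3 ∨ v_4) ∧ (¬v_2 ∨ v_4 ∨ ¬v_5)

v_1: False, v_2: False, v_3: False, v_4: True, v_5: True, v_6: True, v_7: True

Unit clause (¬v_1) forces v_1 = False.
Set v_2 = False.
Set v_3 = False.
  then (v_1 ∨ v_2 ∨ v_3 ∨ v_7) forces v_7 = True.
  then (v_4 ∨ ¬v_7) forces v_4 = True.
  then (v_2 ∨ v_6 ∨ ¬v_7) forces v_6 = True.
  then (v_5 ∨ ¬v_6) forces v_5 = True.
All clauses satisfied.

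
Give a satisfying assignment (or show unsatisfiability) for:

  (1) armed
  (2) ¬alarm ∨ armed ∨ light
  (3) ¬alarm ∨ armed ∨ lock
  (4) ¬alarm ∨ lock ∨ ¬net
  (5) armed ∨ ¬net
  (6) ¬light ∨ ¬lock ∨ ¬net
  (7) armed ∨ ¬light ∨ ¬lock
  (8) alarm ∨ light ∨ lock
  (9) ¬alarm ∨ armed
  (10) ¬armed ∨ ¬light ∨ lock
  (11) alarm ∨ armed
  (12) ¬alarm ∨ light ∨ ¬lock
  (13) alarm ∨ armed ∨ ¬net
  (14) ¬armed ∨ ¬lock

Unit clause (armed) forces armed = True.
In (¬armed ∨ ¬lock) only ¬lock is left, so lock = False.
In (¬armed ∨ ¬light ∨ lock) only ¬light is left, so light = False.
In (alarm ∨ light ∨ lock) only alarm is left, so alarm = True.
In (¬alarm ∨ lock ∨ ¬net) only ¬net is left, so net = False.
All clauses satisfied.

armed=T; net=F; alarm=T; lock=F; light=F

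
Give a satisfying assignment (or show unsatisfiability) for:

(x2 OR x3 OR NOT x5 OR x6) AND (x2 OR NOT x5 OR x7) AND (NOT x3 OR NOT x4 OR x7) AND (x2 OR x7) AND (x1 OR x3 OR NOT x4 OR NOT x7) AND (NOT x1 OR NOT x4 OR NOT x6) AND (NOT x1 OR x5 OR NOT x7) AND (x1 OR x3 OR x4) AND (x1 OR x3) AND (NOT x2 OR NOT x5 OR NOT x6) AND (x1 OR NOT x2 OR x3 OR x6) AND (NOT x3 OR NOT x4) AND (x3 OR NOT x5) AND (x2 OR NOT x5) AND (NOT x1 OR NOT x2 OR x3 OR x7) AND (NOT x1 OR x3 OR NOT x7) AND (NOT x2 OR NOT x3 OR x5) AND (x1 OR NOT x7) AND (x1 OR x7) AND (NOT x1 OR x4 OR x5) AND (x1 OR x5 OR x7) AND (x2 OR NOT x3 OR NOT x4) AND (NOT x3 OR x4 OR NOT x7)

x1: True, x2: True, x3: True, x4: False, x5: True, x6: False, x7: False

Set x1 = True.
Set x2 = True.
Try x3 = False:
  (x3 OR NOT x5) forces x5 = False.
  (NOT x1 OR x5 OR NOT x7) forces x7 = False.
  clause (NOT x1 OR NOT x2 OR x3 OR x7) is falsified — backtrack.
So x3 = True.
  then (NOT x3 OR NOT x4) forces x4 = False.
  then (NOT x2 OR NOT x3 OR x5) forces x5 = True.
  then (NOT x3 OR x4 OR NOT x7) forces x7 = False.
  then (NOT x2 OR NOT x5 OR NOT x6) forces x6 = False.
All clauses satisfied.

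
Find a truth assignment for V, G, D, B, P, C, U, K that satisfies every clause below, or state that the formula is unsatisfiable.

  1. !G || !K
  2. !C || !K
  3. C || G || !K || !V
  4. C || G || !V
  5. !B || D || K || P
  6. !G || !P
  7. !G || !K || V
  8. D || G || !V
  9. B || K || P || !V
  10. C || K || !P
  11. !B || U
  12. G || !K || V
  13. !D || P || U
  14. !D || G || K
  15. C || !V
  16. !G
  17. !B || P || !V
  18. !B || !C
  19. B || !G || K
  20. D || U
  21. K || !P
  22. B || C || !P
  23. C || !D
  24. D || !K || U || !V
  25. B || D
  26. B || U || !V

Case D = True:
  (!G) forces G = False.
  (!D || G || K) forces K = True.
  (!C || !K) forces C = False.
  Clause (C || !D) is falsified — contradiction.
Case D = False:
  (!G) forces G = False.
  (D || G || !V) forces V = False.
  (G || !K || V) forces K = False.
  (D || U) forces U = True.
  (K || !P) forces P = False.
  (!B || D || K || P) forces B = False.
  Clause (B || D) is falsified — contradiction.
Both cases fail, so the formula is unsatisfiable.

Unsatisfiable — no assignment works.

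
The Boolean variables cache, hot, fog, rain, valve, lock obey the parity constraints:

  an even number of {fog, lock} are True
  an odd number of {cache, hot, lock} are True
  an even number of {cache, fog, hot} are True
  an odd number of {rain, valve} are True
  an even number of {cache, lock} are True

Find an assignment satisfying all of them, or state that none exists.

The formula is unsatisfiable.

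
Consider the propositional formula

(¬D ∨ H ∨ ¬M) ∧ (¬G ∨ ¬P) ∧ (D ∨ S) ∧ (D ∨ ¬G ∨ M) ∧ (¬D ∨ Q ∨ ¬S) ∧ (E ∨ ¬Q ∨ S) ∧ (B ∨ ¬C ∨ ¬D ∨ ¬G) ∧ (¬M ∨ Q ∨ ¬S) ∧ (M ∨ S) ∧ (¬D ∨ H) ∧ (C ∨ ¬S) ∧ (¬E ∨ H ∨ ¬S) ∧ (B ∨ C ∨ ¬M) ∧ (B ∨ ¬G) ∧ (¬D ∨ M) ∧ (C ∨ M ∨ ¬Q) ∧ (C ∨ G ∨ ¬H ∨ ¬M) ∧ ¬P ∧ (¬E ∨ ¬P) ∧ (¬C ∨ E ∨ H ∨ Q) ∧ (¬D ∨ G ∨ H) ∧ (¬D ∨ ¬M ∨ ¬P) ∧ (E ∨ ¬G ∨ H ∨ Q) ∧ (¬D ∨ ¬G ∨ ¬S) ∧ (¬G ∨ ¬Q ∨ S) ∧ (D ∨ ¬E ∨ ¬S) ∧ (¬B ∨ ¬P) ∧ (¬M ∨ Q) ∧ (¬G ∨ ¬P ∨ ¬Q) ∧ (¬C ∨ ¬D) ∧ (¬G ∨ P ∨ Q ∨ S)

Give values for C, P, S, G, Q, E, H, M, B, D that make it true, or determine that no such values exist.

C=T, P=F, S=T, G=F, Q=T, E=F, H=T, M=F, B=T, D=F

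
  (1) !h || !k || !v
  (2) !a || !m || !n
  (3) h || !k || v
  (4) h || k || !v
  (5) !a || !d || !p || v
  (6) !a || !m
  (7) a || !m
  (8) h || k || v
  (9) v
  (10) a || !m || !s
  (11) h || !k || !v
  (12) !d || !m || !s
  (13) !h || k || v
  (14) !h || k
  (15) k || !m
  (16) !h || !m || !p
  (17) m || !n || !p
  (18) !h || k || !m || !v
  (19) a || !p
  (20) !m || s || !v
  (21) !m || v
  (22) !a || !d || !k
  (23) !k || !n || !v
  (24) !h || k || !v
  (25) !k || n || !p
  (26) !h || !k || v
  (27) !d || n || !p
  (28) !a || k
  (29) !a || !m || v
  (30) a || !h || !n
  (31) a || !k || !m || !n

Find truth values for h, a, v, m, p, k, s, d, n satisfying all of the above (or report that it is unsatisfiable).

Unsatisfiable

Case h = True:
  (v) forces v = True.
  (!h || !k || !v) forces k = False.
  Clause (!h || k) is falsified — contradiction.
Case h = False:
  (v) forces v = True.
  (h || k || !v) forces k = True.
  Clause (h || !k || !v) is falsified — contradiction.
Both cases fail, so the formula is unsatisfiable.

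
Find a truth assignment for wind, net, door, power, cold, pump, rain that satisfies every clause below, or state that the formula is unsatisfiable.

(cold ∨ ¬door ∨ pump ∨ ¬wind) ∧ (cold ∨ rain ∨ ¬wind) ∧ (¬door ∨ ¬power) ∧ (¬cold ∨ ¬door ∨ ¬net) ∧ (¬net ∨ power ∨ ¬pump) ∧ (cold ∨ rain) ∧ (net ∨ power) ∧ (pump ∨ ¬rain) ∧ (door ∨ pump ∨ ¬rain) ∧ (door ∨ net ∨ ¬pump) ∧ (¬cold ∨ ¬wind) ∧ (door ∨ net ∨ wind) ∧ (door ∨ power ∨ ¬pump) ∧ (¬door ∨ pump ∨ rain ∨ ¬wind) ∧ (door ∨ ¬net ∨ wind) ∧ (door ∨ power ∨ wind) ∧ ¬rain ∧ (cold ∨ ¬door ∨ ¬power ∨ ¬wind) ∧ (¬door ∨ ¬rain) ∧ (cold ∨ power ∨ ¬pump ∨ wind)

Case rain = True:
  Clause (¬rain) is falsified — contradiction.
Case rain = False:
  (cold ∨ rain) forces cold = True.
  (¬cold ∨ ¬wind) forces wind = False.
  If door = True:
    (¬door ∨ ¬power) forces power = False.
    (¬cold ∨ ¬door ∨ ¬net) forces net = False.
    clause (net ∨ power) is falsified.
  If door = False:
    (door ∨ net ∨ wind) forces net = True.
    clause (door ∨ ¬net ∨ wind) is falsified.
  Every sub-case reaches a contradiction.
Both cases fail, so the formula is unsatisfiable.

Unsatisfiable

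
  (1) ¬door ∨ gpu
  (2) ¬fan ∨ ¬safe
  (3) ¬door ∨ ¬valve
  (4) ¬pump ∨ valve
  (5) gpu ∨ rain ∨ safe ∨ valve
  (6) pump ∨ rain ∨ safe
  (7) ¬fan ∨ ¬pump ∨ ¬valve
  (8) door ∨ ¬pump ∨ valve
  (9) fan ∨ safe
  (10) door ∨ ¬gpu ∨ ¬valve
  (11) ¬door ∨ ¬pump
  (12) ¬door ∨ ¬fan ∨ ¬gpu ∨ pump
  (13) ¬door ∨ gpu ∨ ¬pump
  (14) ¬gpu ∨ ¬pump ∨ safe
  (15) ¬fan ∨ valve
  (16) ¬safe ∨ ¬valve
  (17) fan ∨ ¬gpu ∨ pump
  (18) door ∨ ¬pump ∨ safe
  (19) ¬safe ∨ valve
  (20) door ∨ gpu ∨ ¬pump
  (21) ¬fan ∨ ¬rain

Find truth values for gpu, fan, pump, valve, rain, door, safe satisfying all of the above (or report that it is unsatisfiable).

UNSATISFIABLE

Case fan = True:
  (¬fan ∨ ¬safe) forces safe = False.
  (¬fan ∨ valve) forces valve = True.
  (¬door ∨ ¬valve) forces door = False.
  (¬fan ∨ ¬pump ∨ ¬valve) forces pump = False.
  (pump ∨ rain ∨ safe) forces rain = True.
  Clause (¬fan ∨ ¬rain) is falsified — contradiction.
Case fan = False:
  (fan ∨ safe) forces safe = True.
  (¬safe ∨ ¬valve) forces valve = False.
  Clause (¬safe ∨ valve) is falsified — contradiction.
Both cases fail, so the formula is unsatisfiable.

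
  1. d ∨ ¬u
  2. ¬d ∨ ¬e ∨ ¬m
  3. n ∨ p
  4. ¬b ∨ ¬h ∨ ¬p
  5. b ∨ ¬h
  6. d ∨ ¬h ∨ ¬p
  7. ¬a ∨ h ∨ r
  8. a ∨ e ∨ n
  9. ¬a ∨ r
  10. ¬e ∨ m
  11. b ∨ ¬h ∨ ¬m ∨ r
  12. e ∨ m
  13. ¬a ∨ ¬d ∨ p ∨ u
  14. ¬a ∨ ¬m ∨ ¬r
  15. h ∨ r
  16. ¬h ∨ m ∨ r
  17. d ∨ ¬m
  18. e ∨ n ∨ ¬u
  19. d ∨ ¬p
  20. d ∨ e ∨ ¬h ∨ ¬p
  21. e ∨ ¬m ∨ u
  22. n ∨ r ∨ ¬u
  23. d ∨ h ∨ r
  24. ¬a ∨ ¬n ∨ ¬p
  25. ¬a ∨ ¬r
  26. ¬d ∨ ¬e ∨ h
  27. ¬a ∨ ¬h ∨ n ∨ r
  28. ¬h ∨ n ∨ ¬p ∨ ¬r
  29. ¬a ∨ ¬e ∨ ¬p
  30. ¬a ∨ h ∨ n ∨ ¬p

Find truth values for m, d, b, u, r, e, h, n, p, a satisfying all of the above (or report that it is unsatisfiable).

m: True, d: True, b: False, u: True, r: True, e: False, h: False, n: True, p: True, a: False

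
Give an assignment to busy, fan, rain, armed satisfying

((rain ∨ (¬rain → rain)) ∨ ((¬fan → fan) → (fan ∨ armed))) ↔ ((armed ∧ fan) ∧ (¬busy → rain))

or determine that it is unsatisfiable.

busy = False; fan = True; rain = True; armed = True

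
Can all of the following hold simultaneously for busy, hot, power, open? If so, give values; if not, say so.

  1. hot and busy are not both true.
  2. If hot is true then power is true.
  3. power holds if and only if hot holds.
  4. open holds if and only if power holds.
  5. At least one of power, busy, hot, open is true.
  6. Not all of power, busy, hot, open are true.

busy = True; hot = False; power = False; open = False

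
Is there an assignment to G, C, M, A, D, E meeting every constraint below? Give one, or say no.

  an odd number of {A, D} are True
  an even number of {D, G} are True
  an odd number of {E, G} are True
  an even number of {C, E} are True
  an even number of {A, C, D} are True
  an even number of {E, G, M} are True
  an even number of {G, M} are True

The formula is unsatisfiable.

Adding constraints 1, 4, 5, 6, 7 mod 2: every variable appears an even number of times on the left, so the left side is 0.
But the right sides sum to 1 (mod 2). 0 ≠ 1 — the system is inconsistent.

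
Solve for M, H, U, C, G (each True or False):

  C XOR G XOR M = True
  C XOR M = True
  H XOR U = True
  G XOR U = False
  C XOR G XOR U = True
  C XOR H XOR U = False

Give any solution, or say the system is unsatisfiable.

M = False, H = True, U = False, C = True, G = False

C XOR G XOR M = T XOR F XOR F = True ✓
C XOR M = T XOR F = True ✓
H XOR U = T XOR F = True ✓
G XOR U = F XOR F = False ✓
C XOR G XOR U = T XOR F XOR F = True ✓
C XOR H XOR U = T XOR T XOR F = False ✓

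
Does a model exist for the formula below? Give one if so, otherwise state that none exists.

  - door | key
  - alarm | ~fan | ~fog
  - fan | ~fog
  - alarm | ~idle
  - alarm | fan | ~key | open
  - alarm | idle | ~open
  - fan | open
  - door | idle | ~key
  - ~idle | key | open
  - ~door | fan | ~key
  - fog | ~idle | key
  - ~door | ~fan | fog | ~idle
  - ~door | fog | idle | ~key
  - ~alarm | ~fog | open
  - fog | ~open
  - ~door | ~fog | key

Set fog = True.
  then (fan | ~fog) forces fan = True.
  then (alarm | ~fan | ~fog) forces alarm = True.
  then (~alarm | ~fog | open) forces open = True.
Set idle = True.
Try key = False:
  (door | key) forces door = True.
  clause (~door | ~fog | key) is falsified — backtrack.
So key = True.
Set door = True.
All clauses satisfied.

fog = True, open = True, fan = True, alarm = True, idle = True, key = True, door = True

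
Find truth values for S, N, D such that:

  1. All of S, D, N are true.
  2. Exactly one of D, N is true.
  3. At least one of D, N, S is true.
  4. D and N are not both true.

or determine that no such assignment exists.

Unsatisfiable

Case S = True:
  (1) forces D = True.
  (1) forces N = True.
  Constraint (2) is violated (D=T, N=T) — contradiction.
Case S = False:
  Constraint (1) is violated (S=F) — contradiction.
Both cases fail — unsatisfiable.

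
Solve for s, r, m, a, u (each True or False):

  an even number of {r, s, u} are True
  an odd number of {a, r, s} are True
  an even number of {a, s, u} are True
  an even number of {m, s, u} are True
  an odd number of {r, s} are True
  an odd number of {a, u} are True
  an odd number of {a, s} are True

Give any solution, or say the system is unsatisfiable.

s=T, r=F, m=F, a=F, u=T

{r, s, u}: 2 true → even ✓
{a, r, s}: 1 true → odd ✓
{a, s, u}: 2 true → even ✓
{m, s, u}: 2 true → even ✓
{r, s}: 1 true → odd ✓
{a, u}: 1 true → odd ✓
{a, s}: 1 true → odd ✓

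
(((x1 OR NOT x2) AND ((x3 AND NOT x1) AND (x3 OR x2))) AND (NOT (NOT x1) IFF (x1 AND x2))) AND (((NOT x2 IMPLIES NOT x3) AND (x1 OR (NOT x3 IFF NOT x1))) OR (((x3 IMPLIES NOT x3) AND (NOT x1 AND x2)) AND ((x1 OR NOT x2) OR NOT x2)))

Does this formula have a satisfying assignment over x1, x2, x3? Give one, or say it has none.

Case x3 = True: the formula simplifies to (((x1 OR NOT x2) AND NOT x1) AND (NOT (NOT x1) IFF (x1 AND x2))) AND (x2 AND (x1 OR x1)).
  x1 = True: the conjunct NOT x1 is False.
  x1 = False: the conjunct x1 OR x1 becomes False OR False = False.
Case x3 = False: the conjunct x3 is False.
Both cases fail — unsatisfiable.

Unsatisfiable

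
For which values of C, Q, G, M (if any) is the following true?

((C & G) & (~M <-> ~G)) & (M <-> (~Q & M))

C = True; Q = False; G = True; M = True

  (C & G) & (~M <-> ~G) = True
    C & G = True
    ~M <-> ~G = True
      ~M = False
      ~G = False
  M <-> (~Q & M) = True
    ~Q & M = True
      ~Q = True
Both conjuncts True, so the formula holds.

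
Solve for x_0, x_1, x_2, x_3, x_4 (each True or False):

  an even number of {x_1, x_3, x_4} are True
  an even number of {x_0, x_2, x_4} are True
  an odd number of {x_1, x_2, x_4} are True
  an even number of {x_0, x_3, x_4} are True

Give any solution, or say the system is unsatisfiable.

The formula is unsatisfiable.

Adding constraints 1, 2, 3, 4 mod 2: every variable appears an even number of times on the left, so the left side is 0.
But the right sides sum to 1 (mod 2). 0 ≠ 1 — the system is inconsistent.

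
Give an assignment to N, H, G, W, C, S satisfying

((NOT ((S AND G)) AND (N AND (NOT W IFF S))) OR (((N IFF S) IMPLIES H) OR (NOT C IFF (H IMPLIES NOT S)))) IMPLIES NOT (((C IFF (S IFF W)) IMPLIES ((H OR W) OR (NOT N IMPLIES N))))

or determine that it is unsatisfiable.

N: False; H: False; G: False; W: False; C: False; S: True

  ((NOT ((S AND G)) AND (N AND (NOT W IFF S))) OR (((N IFF S) IMPLIES H) OR (NOT C IFF (H IMPLIES NOT S)))) IMPLIES NOT (((C IFF (S IFF W)) IMPLIES ((H OR W) OR (NOT N IMPLIES N)))) = True
    (NOT ((S AND G)) AND (N AND (NOT W IFF S))) OR (((N IFF S) IMPLIES H) OR (NOT C IFF (H IMPLIES NOT S))) = True
      NOT ((S AND G)) AND (N AND (NOT W IFF S)) = False
        NOT ((S AND G)) = True
          S AND G = False
        N AND (NOT W IFF S) = False
          NOT W IFF S = True
            NOT W = True
      ((N IFF S) IMPLIES H) OR (NOT C IFF (H IMPLIES NOT S)) = True
        (N IFF S) IMPLIES H = True
          N IFF S = False
        NOT C IFF (H IMPLIES NOT S) = True
          NOT C = True
          H IMPLIES NOT S = True
            NOT S = False
    NOT (((C IFF (S IFF W)) IMPLIES ((H OR W) OR (NOT N IMPLIES N)))) = True
      (C IFF (S IFF W)) IMPLIES ((H OR W) OR (NOT N IMPLIES N)) = False
        C IFF (S IFF W) = True
          S IFF W = False
        (H OR W) OR (NOT N IMPLIES N) = False
          H OR W = False
          NOT N IMPLIES N = False
            NOT N = True
The formula evaluates to True.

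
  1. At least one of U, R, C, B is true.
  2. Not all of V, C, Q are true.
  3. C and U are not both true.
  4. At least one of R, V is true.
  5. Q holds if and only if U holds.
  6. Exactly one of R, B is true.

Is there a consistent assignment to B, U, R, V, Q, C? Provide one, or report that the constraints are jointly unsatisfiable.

B: True; U: False; R: False; V: True; Q: False; C: False

  (1) {U, R, C, B}: 1 true — at least one ✓
  (2) {V, C, Q}: 1/3 true — not all ✓
  (3) C=F, U=F — not both ✓
  (4) {R, V}: 1 true — at least one ✓
  (5) Q=F, U=F — same ✓
  (6) {R, B}: 1 true — exactly one ✓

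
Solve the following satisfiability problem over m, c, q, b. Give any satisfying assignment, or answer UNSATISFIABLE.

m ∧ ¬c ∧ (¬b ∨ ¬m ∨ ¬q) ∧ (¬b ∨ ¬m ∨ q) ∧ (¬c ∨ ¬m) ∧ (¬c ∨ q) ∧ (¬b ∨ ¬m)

Unit clause (m) forces m = True.
Unit clause (¬c) forces c = False.
In (¬b ∨ ¬m) only ¬b is left, so b = False.
Set q = True.
Check each clause:
  (m): m holds.
  (¬c): ¬c holds.
  (¬b ∨ ¬m ∨ ¬q): ¬b holds.
  (¬b ∨ ¬m ∨ q): ¬b holds.
  (¬c ∨ ¬m): ¬c holds.
  (¬c ∨ q): ¬c holds.
  (¬b ∨ ¬m): ¬b holds.
All clauses satisfied.

m = True, c = False, q = True, b = False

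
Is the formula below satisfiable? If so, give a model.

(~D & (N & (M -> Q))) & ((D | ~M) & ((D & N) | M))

The formula is unsatisfiable.

Case D = True: the conjunct ~D is False.
Case D = False: the formula simplifies to (N & (M -> Q)) & (~M & M).
  M = True: the conjunct ~M is False.
  M = False: the conjunct M is False.
Both cases fail — unsatisfiable.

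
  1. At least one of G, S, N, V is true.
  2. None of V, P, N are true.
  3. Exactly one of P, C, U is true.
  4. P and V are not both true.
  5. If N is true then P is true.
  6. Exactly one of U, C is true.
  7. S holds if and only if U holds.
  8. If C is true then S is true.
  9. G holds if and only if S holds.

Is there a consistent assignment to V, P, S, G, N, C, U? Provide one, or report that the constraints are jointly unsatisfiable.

V = False, P = False, S = True, G = True, N = False, C = False, U = True

  (1) {G, S, N, V}: 2 true — at least one ✓
  (2) {V, P, N}: 0 true — none ✓
  (3) {P, C, U}: 1 true — exactly one ✓
  (4) P=F, V=F — not both ✓
  (5) N=F ⇒ P: vacuous ✓
  (6) {U, C}: 1 true — exactly one ✓
  (7) S=T, U=T — same ✓
  (8) C=F ⇒ S: vacuous ✓
  (9) G=T, S=T — same ✓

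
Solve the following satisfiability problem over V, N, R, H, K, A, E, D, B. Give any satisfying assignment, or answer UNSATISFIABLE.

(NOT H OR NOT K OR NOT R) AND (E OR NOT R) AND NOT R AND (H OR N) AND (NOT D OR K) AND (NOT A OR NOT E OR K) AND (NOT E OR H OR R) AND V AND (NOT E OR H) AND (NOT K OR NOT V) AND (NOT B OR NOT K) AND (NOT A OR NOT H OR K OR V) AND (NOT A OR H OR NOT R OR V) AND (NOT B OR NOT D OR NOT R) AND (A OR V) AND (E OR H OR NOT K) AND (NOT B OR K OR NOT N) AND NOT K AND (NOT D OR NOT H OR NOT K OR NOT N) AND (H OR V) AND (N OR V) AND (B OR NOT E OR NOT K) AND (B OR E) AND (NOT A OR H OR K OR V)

V = True, N = False, R = False, H = True, K = False, A = False, E = True, D = False, B = True

Unit clause (NOT R) forces R = False.
Unit clause (V) forces V = True.
In (NOT K OR NOT V) only NOT K is left, so K = False.
In (NOT D OR K) only NOT D is left, so D = False.
Set N = False.
  then (H OR N) forces H = True.
Set A = False.
Set E = True.
Set B = True.
All clauses satisfied.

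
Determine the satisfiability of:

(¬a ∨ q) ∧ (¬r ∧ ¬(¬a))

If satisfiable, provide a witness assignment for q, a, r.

q=T, a=T, r=F

  ¬a ∨ q = True
    ¬a = False
  ¬r ∧ ¬(¬a) = True
    ¬r = True
    ¬(¬a) = True
      ¬a = False
Both conjuncts True, so the formula holds.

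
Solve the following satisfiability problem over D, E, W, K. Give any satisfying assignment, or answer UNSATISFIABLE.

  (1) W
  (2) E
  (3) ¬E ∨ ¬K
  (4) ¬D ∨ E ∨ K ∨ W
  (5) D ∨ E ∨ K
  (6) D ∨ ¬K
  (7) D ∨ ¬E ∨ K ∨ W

D = True; E = True; W = True; K = False

Unit clause (W) forces W = True.
Unit clause (E) forces E = True.
In (¬E ∨ ¬K) only ¬K is left, so K = False.
Set D = True.
Check each clause:
  (W): W holds.
  (E): E holds.
  (¬E ∨ ¬K): ¬K holds.
  (¬D ∨ E ∨ K ∨ W): E holds.
  (D ∨ E ∨ K): D holds.
  (D ∨ ¬K): D holds.
  (D ∨ ¬E ∨ K ∨ W): D holds.
All clauses satisfied.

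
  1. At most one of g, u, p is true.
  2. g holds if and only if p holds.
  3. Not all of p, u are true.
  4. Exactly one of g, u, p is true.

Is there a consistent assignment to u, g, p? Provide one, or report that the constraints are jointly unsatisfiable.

u = True, g = False, p = False

  (1) {g, u, p}: 1 true — at most one ✓
  (2) g=F, p=F — same ✓
  (3) {p, u}: 1/2 true — not all ✓
  (4) {g, u, p}: 1 true — exactly one ✓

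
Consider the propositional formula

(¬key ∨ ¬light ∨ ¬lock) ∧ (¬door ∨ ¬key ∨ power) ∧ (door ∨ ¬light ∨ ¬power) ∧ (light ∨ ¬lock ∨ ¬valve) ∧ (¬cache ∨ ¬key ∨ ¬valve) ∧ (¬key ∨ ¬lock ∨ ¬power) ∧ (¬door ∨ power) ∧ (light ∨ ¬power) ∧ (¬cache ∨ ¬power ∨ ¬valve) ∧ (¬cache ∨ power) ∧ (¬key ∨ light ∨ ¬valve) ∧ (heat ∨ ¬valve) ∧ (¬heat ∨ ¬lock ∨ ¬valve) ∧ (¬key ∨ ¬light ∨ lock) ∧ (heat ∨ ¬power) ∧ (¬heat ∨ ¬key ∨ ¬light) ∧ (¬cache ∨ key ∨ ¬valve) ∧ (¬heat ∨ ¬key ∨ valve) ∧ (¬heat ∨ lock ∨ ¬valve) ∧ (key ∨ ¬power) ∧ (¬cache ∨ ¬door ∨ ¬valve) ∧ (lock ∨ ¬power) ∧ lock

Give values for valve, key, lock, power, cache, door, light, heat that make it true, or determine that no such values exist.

valve=F, key=F, lock=T, power=F, cache=F, door=F, light=F, heat=F

Unit clause (lock) forces lock = True.
Try valve = True:
  (light ∨ ¬lock ∨ ¬valve) forces light = True.
  (¬key ∨ ¬light ∨ ¬lock) forces key = False.
  (heat ∨ ¬valve) forces heat = True.
  clause (¬heat ∨ ¬lock ∨ ¬valve) is falsified — backtrack.
So valve = False.
Set key = False.
  then (key ∨ ¬power) forces power = False.
  then (¬door ∨ power) forces door = False.
  then (¬cache ∨ power) forces cache = False.
Set light = False.
Set heat = False.
All clauses satisfied.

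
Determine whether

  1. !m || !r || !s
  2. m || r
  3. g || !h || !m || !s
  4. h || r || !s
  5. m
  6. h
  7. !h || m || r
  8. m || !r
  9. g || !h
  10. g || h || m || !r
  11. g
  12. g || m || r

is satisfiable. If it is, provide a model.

Unit clause (m) forces m = True.
Unit clause (h) forces h = True.
In (g || !h) only g is left, so g = True.
Set s = False.
Set r = True.
All clauses satisfied.

h = True, s = False, g = True, m = True, r = True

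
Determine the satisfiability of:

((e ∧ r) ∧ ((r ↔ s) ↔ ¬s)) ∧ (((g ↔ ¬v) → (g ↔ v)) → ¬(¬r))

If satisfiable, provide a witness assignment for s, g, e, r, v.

Case r = True: the formula simplifies to e ∧ (s ↔ ¬s).
  s = True: the conjunct s ↔ ¬s becomes True ↔ ¬True = False.
  s = False: the conjunct s ↔ ¬s becomes False ↔ ¬False = False.
Case r = False: the conjunct r is False.
Both cases fail — unsatisfiable.

Unsatisfiable — no assignment works.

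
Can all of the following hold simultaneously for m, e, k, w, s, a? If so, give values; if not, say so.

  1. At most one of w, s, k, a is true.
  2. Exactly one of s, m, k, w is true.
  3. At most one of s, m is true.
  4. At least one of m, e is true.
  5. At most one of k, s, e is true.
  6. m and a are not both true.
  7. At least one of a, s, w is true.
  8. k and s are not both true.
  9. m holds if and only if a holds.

m=F; e=T; k=F; w=T; s=F; a=F

  (1) {w, s, k, a}: 1 true — at most one ✓
  (2) {s, m, k, w}: 1 true — exactly one ✓
  (3) {s, m}: 0 true — at most one ✓
  (4) {m, e}: 1 true — at least one ✓
  (5) {k, s, e}: 1 true — at most one ✓
  (6) m=F, a=F — not both ✓
  (7) {a, s, w}: 1 true — at least one ✓
  (8) k=F, s=F — not both ✓
  (9) m=F, a=F — same ✓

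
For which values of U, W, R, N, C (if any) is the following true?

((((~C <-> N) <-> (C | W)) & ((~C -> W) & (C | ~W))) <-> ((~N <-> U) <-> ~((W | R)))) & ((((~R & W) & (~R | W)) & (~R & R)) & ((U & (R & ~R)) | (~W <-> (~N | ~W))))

Unsatisfiable

Case R = True: the conjunct ~R is False.
Case R = False: the conjunct R is False.
Both cases fail — unsatisfiable.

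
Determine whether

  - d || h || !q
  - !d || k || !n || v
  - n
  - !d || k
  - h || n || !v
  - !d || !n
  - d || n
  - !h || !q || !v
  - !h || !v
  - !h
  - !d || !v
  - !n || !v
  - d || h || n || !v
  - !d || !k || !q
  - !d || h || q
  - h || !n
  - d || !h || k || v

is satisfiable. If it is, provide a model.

UNSATISFIABLE

Case h = True:
  Clause (!h) is falsified — contradiction.
Case h = False:
  (n) forces n = True.
  Clause (h || !n) is falsified — contradiction.
Both cases fail, so the formula is unsatisfiable.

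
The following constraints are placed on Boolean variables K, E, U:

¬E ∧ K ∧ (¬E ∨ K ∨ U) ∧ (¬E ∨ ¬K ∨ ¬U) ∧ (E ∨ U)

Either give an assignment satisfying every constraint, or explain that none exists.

K = True, E = False, U = True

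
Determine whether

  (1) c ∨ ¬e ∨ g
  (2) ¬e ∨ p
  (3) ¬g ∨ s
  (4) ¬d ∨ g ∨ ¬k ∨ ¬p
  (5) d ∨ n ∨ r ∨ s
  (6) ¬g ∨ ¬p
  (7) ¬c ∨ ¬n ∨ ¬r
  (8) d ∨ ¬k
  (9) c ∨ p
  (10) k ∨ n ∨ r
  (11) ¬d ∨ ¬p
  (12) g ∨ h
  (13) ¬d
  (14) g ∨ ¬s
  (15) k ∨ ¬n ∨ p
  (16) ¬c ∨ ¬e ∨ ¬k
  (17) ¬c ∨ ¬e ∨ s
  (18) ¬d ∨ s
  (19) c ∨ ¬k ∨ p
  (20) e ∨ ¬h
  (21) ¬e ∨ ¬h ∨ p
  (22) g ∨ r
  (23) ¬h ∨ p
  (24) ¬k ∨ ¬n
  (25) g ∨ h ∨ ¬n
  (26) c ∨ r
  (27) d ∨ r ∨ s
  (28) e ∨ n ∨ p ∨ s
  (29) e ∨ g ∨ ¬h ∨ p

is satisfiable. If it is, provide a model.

n=F, r=T, g=T, h=F, c=T, p=F, d=F, k=F, e=F, s=T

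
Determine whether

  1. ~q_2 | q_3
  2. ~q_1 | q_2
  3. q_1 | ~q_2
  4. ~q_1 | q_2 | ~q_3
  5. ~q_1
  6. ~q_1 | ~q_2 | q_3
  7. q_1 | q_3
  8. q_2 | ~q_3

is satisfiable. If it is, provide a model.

The formula is unsatisfiable.

Case q_1 = True:
  Clause (~q_1) is falsified — contradiction.
Case q_1 = False:
  (q_1 | ~q_2) forces q_2 = False.
  (q_1 | q_3) forces q_3 = True.
  Clause (q_2 | ~q_3) is falsified — contradiction.
Both cases fail, so the formula is unsatisfiable.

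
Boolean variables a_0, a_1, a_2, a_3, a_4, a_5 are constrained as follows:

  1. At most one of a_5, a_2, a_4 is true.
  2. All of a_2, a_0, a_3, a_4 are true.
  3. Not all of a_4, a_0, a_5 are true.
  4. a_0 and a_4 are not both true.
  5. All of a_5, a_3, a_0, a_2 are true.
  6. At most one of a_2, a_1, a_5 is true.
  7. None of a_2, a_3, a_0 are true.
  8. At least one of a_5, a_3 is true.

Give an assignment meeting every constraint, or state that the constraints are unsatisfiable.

Case a_0 = True:
  Constraint (7) is violated (a_0=T) — contradiction.
Case a_0 = False:
  Constraint (2) is violated (a_0=F) — contradiction.
Both cases fail — unsatisfiable.

The formula is unsatisfiable.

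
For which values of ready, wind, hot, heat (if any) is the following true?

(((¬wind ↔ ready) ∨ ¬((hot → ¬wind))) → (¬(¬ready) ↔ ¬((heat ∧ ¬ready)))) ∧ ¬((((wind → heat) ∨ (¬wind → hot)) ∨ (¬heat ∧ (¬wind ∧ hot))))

The conjunct ¬((((wind → heat) ∨ (¬wind → hot)) ∨ (¬heat ∧ (¬wind ∧ hot)))) is unsatisfiable on its own:
  wind=F, hot=F, heat=F: evaluates to False.
  wind=F, hot=F, heat=T: evaluates to False.
  wind=F, hot=T, heat=F: evaluates to False.
  wind=F, hot=T, heat=T: evaluates to False.
  wind=T, hot=F, heat=F: evaluates to False.
  wind=T, hot=F, heat=T: evaluates to False.
  wind=T, hot=T, heat=F: evaluates to False.
  wind=T, hot=T, heat=T: evaluates to False.
So the whole conjunction is unsatisfiable.

UNSATISFIABLE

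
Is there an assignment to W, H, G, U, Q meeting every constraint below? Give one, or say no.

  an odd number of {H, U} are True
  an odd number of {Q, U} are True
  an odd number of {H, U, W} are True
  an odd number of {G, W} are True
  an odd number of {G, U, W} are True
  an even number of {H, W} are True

Adding constraints 3, 4, 5, 6 mod 2: every variable appears an even number of times on the left, so the left side is 0.
But the right sides sum to 1 (mod 2). 0 ≠ 1 — the system is inconsistent.

Unsatisfiable — no assignment works.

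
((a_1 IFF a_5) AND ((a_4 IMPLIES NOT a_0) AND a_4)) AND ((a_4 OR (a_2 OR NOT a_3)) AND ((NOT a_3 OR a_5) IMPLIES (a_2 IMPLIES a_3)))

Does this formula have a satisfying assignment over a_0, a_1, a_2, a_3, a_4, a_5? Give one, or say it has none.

a_0 = False, a_1 = True, a_2 = False, a_3 = False, a_4 = True, a_5 = True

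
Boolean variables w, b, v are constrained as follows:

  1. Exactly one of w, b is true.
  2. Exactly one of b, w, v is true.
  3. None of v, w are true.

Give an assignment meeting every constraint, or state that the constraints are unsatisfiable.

w=F; b=T; v=F

  (1) {w, b}: 1 true — exactly one ✓
  (2) {b, w, v}: 1 true — exactly one ✓
  (3) {v, w}: 0 true — none ✓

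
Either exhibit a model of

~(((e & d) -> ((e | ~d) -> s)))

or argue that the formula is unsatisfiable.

d = True; e = True; s = False

  ~(((e & d) -> ((e | ~d) -> s))) = True
    (e & d) -> ((e | ~d) -> s) = False
      e & d = True
      (e | ~d) -> s = False
        e | ~d = True
          ~d = False
The formula evaluates to True.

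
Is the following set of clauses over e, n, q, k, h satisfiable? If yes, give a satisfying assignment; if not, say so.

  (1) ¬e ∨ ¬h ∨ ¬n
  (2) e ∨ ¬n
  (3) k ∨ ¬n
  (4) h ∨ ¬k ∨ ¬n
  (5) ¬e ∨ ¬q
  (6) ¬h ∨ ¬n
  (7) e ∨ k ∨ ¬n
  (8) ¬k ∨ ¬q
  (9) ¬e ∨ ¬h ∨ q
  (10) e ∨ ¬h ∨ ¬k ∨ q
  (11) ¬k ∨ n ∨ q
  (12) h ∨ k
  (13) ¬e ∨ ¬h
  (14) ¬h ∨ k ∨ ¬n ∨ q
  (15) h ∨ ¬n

e = False; n = False; q = False; k = False; h = True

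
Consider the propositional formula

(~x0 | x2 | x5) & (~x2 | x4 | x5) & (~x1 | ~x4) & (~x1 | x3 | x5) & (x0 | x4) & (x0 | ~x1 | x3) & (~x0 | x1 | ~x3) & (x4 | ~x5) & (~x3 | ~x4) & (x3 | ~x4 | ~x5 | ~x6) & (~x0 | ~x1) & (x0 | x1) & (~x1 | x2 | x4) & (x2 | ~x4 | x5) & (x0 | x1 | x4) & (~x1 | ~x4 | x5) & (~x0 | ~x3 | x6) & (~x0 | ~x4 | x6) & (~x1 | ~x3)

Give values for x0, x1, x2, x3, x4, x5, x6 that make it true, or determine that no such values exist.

Try x0 = False:
  (x0 | x4) forces x4 = True.
  (~x1 | ~x4) forces x1 = False.
  clause (x0 | x1) is falsified — backtrack.
So x0 = True.
  then (~x0 | ~x1) forces x1 = False.
  then (~x0 | x1 | ~x3) forces x3 = False.
Try x2 = False:
  (~x0 | x2 | x5) forces x5 = True.
  (x4 | ~x5) forces x4 = True.
  (x3 | ~x4 | ~x5 | ~x6) forces x6 = False.
  clause (~x0 | ~x4 | x6) is falsified — backtrack.
So x2 = True.
Try x4 = False:
  (~x2 | x4 | x5) forces x5 = True.
  clause (x4 | ~x5) is falsified — backtrack.
So x4 = True.
  then (~x0 | ~x4 | x6) forces x6 = True.
  then (x3 | ~x4 | ~x5 | ~x6) forces x5 = False.
All clauses satisfied.

x0=T, x1=F, x2=T, x3=F, x4=T, x5=F, x6=T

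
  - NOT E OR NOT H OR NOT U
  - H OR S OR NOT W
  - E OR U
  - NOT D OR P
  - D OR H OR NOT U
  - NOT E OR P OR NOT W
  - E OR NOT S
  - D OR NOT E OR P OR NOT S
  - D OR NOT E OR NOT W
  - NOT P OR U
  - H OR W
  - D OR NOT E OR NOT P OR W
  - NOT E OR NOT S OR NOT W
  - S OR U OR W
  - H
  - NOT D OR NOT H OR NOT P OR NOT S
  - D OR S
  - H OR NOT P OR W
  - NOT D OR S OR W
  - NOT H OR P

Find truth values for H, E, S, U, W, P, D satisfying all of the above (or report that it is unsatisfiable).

H = True, E = False, S = False, U = True, W = True, P = True, D = True

Unit clause (H) forces H = True.
In (NOT H OR P) only P is left, so P = True.
In (NOT P OR U) only U is left, so U = True.
In (NOT E OR NOT H OR NOT U) only NOT E is left, so E = False.
In (E OR NOT S) only NOT S is left, so S = False.
In (D OR S) only D is left, so D = True.
In (NOT D OR S OR W) only W is left, so W = True.
All clauses satisfied.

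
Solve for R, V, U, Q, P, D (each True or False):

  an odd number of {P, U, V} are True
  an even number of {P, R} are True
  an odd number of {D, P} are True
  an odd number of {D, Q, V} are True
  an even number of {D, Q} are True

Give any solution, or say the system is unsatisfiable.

R=F, V=T, U=F, Q=T, P=F, D=T

{P, U, V}: 1 true → odd ✓
{P, R}: 0 true → even ✓
{D, P}: 1 true → odd ✓
{D, Q, V}: 3 true → odd ✓
{D, Q}: 2 true → even ✓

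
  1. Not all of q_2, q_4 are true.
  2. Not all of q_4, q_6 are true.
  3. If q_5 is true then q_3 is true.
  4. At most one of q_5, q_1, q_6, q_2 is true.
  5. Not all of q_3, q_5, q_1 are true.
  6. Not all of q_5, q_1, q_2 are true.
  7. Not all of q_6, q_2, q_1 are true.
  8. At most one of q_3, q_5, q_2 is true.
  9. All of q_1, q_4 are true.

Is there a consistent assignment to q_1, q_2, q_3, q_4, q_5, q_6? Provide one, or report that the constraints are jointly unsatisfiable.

q_1 = True, q_2 = False, q_3 = False, q_4 = True, q_5 = False, q_6 = False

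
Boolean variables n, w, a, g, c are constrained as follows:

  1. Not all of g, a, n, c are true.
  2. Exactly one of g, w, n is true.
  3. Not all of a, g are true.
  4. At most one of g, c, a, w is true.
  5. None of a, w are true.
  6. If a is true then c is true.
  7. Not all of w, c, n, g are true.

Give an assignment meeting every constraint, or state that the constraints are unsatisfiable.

n=T; w=F; a=F; g=F; c=T

  (1) {g, a, n, c}: 2/4 true — not all ✓
  (2) {g, w, n}: 1 true — exactly one ✓
  (3) {a, g}: 0/2 true — not all ✓
  (4) {g, c, a, w}: 1 true — at most one ✓
  (5) {a, w}: 0 true — none ✓
  (6) a=F ⇒ c: vacuous ✓
  (7) {w, c, n, g}: 2/4 true — not all ✓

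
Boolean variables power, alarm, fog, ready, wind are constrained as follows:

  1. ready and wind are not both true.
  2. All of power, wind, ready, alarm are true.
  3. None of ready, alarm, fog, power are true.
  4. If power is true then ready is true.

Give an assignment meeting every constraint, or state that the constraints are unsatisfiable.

Case power = True:
  Constraint (3) is violated (power=T) — contradiction.
Case power = False:
  Constraint (2) is violated (power=F) — contradiction.
Both cases fail — unsatisfiable.

Unsatisfiable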